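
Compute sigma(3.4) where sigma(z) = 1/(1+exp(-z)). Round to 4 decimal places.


sigmoid(z) = 1 / (1 + exp(-z))
exp(-(3.4)) = exp(-3.4) = 0.0334
1 + 0.0334 = 1.0334
1 / 1.0334 = 0.9677

0.9677


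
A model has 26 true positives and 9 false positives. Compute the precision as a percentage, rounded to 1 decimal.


Precision = TP / (TP + FP) * 100
= 26 / (26 + 9)
= 26 / 35
= 0.7429
= 74.3%

74.3


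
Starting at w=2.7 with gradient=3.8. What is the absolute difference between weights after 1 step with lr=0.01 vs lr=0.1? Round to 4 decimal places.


With lr=0.01: w_new = 2.7 - 0.01 * 3.8 = 2.662
With lr=0.1: w_new = 2.7 - 0.1 * 3.8 = 2.32
Absolute difference = |2.662 - 2.32|
= 0.3420

0.3420


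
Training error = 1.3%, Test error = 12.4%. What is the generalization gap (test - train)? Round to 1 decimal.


Generalization gap = test_error - train_error
= 12.4 - 1.3
= 11.1%
A large gap suggests overfitting.

11.1


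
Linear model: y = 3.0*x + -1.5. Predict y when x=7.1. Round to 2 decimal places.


y = 3.0 * 7.1 + (-1.5)
= 21.3 + (-1.5)
= 19.80

19.80


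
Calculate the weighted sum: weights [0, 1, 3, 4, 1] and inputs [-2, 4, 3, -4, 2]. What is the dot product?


Element-wise products:
0 * -2 = 0
1 * 4 = 4
3 * 3 = 9
4 * -4 = -16
1 * 2 = 2
Sum = 0 + 4 + 9 + -16 + 2
= -1

-1


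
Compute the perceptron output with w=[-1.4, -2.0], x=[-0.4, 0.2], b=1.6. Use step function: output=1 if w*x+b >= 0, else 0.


z = w . x + b
= -1.4*-0.4 + -2.0*0.2 + 1.6
= 0.56 + -0.4 + 1.6
= 0.16 + 1.6
= 1.76
Since z = 1.76 >= 0, output = 1

1


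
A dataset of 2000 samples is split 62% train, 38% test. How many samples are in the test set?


Train samples = 2000 * 62% = 1240
Test samples = 2000 - 1240
= 760

760


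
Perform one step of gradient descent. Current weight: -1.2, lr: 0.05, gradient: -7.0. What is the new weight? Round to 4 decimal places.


w_new = w_old - lr * gradient
= -1.2 - 0.05 * -7.0
= -1.2 - (-0.35)
= -0.8500

-0.8500


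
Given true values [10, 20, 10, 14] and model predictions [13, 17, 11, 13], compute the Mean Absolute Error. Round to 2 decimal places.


Absolute errors: [3, 3, 1, 1]
Sum of absolute errors = 8
MAE = 8 / 4 = 2.00

2.00


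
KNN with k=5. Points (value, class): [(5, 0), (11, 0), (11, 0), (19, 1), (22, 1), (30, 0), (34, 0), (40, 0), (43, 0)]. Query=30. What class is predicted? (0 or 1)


Distances from query 30:
Point 30 (class 0): distance = 0
Point 34 (class 0): distance = 4
Point 22 (class 1): distance = 8
Point 40 (class 0): distance = 10
Point 19 (class 1): distance = 11
K=5 nearest neighbors: classes = [0, 0, 1, 0, 1]
Votes for class 1: 2 / 5
Majority vote => class 0

0


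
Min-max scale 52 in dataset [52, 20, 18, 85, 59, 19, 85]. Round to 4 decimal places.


Min = 18, Max = 85
Range = 85 - 18 = 67
Scaled = (x - min) / (max - min)
= (52 - 18) / 67
= 34 / 67
= 0.5075

0.5075


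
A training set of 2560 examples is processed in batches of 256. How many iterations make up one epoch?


Iterations per epoch = dataset_size / batch_size
= 2560 / 256
= 10

10


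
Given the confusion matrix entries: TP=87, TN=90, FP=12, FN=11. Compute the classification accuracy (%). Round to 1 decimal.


Accuracy = (TP + TN) / (TP + TN + FP + FN) * 100
= (87 + 90) / (87 + 90 + 12 + 11)
= 177 / 200
= 0.885
= 88.5%

88.5


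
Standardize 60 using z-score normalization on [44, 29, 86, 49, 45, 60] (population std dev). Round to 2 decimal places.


Mean = (44 + 29 + 86 + 49 + 45 + 60) / 6 = 52.1667
Variance = sum((x_i - mean)^2) / n = 311.8056
Std = sqrt(311.8056) = 17.658
Z = (x - mean) / std
= (60 - 52.1667) / 17.658
= 7.8333 / 17.658
= 0.44

0.44


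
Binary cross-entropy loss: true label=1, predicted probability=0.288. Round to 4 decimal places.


For y=1: Loss = -log(p)
= -log(0.288)
= -(-1.2448)
= 1.2448

1.2448


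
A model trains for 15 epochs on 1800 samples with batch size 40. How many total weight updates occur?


Iterations per epoch = 1800 / 40 = 45
Total updates = iterations_per_epoch * epochs
= 45 * 15
= 675

675


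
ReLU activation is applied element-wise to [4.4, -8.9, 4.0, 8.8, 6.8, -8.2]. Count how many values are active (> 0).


ReLU(x) = max(0, x) for each element:
ReLU(4.4) = 4.4
ReLU(-8.9) = 0
ReLU(4.0) = 4.0
ReLU(8.8) = 8.8
ReLU(6.8) = 6.8
ReLU(-8.2) = 0
Active neurons (>0): 4

4


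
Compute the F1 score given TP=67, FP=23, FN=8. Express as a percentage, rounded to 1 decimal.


Precision = TP / (TP + FP) = 67 / 90 = 0.7444
Recall = TP / (TP + FN) = 67 / 75 = 0.8933
F1 = 2 * P * R / (P + R)
= 2 * 0.7444 * 0.8933 / (0.7444 + 0.8933)
= 1.3301 / 1.6378
= 0.8121
As percentage: 81.2%

81.2


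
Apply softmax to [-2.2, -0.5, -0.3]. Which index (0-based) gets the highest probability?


Softmax is a monotonic transformation, so it preserves the argmax.
We need to find the index of the maximum logit.
Index 0: -2.2
Index 1: -0.5
Index 2: -0.3
Maximum logit = -0.3 at index 2

2


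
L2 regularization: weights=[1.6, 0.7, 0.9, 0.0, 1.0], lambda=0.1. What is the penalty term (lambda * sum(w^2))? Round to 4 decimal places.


Squaring each weight:
1.6^2 = 2.56
0.7^2 = 0.49
0.9^2 = 0.81
0.0^2 = 0.0
1.0^2 = 1.0
Sum of squares = 4.86
Penalty = 0.1 * 4.86 = 0.4860

0.4860


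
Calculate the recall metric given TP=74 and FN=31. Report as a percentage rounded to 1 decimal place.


Recall = TP / (TP + FN) * 100
= 74 / (74 + 31)
= 74 / 105
= 0.7048
= 70.5%

70.5


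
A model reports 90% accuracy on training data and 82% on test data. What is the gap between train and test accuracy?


Gap = train_accuracy - test_accuracy
= 90 - 82
= 8%
This moderate gap may indicate mild overfitting.

8


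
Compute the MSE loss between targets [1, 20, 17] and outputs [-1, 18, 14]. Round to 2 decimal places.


Differences: [2, 2, 3]
Squared errors: [4, 4, 9]
Sum of squared errors = 17
MSE = 17 / 3 = 5.67

5.67


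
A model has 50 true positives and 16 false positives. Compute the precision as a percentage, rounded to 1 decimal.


Precision = TP / (TP + FP) * 100
= 50 / (50 + 16)
= 50 / 66
= 0.7576
= 75.8%

75.8


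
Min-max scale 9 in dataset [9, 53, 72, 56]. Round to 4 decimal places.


Min = 9, Max = 72
Range = 72 - 9 = 63
Scaled = (x - min) / (max - min)
= (9 - 9) / 63
= 0 / 63
= 0.0000

0.0000


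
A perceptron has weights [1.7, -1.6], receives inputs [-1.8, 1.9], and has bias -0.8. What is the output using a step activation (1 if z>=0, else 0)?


z = w . x + b
= 1.7*-1.8 + -1.6*1.9 + -0.8
= -3.06 + -3.04 + -0.8
= -6.1 + -0.8
= -6.9
Since z = -6.9 < 0, output = 0

0


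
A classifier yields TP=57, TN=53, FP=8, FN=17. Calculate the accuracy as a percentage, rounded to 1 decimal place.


Accuracy = (TP + TN) / (TP + TN + FP + FN) * 100
= (57 + 53) / (57 + 53 + 8 + 17)
= 110 / 135
= 0.8148
= 81.5%

81.5


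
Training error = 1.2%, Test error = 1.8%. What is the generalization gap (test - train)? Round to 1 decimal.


Generalization gap = test_error - train_error
= 1.8 - 1.2
= 0.6%
A small gap suggests good generalization.

0.6


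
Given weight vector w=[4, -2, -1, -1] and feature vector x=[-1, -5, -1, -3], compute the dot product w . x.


Element-wise products:
4 * -1 = -4
-2 * -5 = 10
-1 * -1 = 1
-1 * -3 = 3
Sum = -4 + 10 + 1 + 3
= 10

10


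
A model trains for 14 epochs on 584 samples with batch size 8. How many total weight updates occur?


Iterations per epoch = 584 / 8 = 73
Total updates = iterations_per_epoch * epochs
= 73 * 14
= 1022

1022


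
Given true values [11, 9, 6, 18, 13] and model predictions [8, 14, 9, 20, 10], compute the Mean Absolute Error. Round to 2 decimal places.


Absolute errors: [3, 5, 3, 2, 3]
Sum of absolute errors = 16
MAE = 16 / 5 = 3.20

3.20


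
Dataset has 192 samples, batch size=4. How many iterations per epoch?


Iterations per epoch = dataset_size / batch_size
= 192 / 4
= 48

48


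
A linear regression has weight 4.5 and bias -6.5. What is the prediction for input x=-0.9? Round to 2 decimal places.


y = 4.5 * -0.9 + (-6.5)
= -4.05 + (-6.5)
= -10.55

-10.55


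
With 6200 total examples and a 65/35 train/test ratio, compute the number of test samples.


Train samples = 6200 * 65% = 4030
Test samples = 6200 - 4030
= 2170

2170


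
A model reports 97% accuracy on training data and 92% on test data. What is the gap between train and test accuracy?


Gap = train_accuracy - test_accuracy
= 97 - 92
= 5%
This moderate gap may indicate mild overfitting.

5


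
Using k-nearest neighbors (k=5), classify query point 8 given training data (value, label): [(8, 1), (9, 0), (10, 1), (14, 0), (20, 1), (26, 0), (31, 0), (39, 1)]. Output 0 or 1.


Distances from query 8:
Point 8 (class 1): distance = 0
Point 9 (class 0): distance = 1
Point 10 (class 1): distance = 2
Point 14 (class 0): distance = 6
Point 20 (class 1): distance = 12
K=5 nearest neighbors: classes = [1, 0, 1, 0, 1]
Votes for class 1: 3 / 5
Majority vote => class 1

1


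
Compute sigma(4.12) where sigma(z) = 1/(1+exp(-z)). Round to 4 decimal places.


sigmoid(z) = 1 / (1 + exp(-z))
exp(-(4.12)) = exp(-4.12) = 0.0162
1 + 0.0162 = 1.0162
1 / 1.0162 = 0.9840

0.9840


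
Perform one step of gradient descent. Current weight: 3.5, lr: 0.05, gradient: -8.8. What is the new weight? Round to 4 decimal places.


w_new = w_old - lr * gradient
= 3.5 - 0.05 * -8.8
= 3.5 - (-0.44)
= 3.9400

3.9400


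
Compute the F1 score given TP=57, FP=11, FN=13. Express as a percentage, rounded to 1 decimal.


Precision = TP / (TP + FP) = 57 / 68 = 0.8382
Recall = TP / (TP + FN) = 57 / 70 = 0.8143
F1 = 2 * P * R / (P + R)
= 2 * 0.8382 * 0.8143 / (0.8382 + 0.8143)
= 1.3651 / 1.6525
= 0.8261
As percentage: 82.6%

82.6


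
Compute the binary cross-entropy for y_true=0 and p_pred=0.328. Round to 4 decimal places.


For y=0: Loss = -log(1-p)
= -log(1 - 0.328)
= -log(0.672)
= -(-0.3975)
= 0.3975

0.3975


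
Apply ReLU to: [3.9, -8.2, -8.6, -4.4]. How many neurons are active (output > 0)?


ReLU(x) = max(0, x) for each element:
ReLU(3.9) = 3.9
ReLU(-8.2) = 0
ReLU(-8.6) = 0
ReLU(-4.4) = 0
Active neurons (>0): 1

1


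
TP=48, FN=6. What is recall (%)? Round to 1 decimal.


Recall = TP / (TP + FN) * 100
= 48 / (48 + 6)
= 48 / 54
= 0.8889
= 88.9%

88.9


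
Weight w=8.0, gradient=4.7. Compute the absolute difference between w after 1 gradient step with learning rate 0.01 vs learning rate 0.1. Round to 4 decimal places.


With lr=0.01: w_new = 8.0 - 0.01 * 4.7 = 7.953
With lr=0.1: w_new = 8.0 - 0.1 * 4.7 = 7.53
Absolute difference = |7.953 - 7.53|
= 0.4230

0.4230


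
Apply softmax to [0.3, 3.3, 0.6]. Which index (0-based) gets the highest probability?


Softmax is a monotonic transformation, so it preserves the argmax.
We need to find the index of the maximum logit.
Index 0: 0.3
Index 1: 3.3
Index 2: 0.6
Maximum logit = 3.3 at index 1

1


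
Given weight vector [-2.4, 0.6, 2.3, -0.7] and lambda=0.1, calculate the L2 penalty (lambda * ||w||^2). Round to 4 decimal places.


Squaring each weight:
(-2.4)^2 = 5.76
0.6^2 = 0.36
2.3^2 = 5.29
(-0.7)^2 = 0.49
Sum of squares = 11.9
Penalty = 0.1 * 11.9 = 1.1900

1.1900


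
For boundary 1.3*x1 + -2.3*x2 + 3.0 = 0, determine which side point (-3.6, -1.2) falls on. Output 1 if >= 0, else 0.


Compute 1.3 * -3.6 + -2.3 * -1.2 + 3.0
= -4.68 + 2.76 + 3.0
= 1.08
Since 1.08 >= 0, the point is on the positive side.

1


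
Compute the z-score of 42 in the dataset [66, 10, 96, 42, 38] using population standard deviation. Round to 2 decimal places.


Mean = (66 + 10 + 96 + 42 + 38) / 5 = 50.4
Variance = sum((x_i - mean)^2) / n = 835.84
Std = sqrt(835.84) = 28.9109
Z = (x - mean) / std
= (42 - 50.4) / 28.9109
= -8.4 / 28.9109
= -0.29

-0.29


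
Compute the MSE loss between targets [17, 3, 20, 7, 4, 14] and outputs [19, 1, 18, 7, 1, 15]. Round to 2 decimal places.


Differences: [-2, 2, 2, 0, 3, -1]
Squared errors: [4, 4, 4, 0, 9, 1]
Sum of squared errors = 22
MSE = 22 / 6 = 3.67

3.67


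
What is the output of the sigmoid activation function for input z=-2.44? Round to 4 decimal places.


sigmoid(z) = 1 / (1 + exp(-z))
exp(-(-2.44)) = exp(2.44) = 11.473
1 + 11.473 = 12.473
1 / 12.473 = 0.0802

0.0802


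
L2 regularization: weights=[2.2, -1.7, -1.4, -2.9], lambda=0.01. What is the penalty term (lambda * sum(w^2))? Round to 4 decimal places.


Squaring each weight:
2.2^2 = 4.84
(-1.7)^2 = 2.89
(-1.4)^2 = 1.96
(-2.9)^2 = 8.41
Sum of squares = 18.1
Penalty = 0.01 * 18.1 = 0.1810

0.1810


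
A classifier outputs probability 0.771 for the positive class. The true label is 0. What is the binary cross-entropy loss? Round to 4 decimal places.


For y=0: Loss = -log(1-p)
= -log(1 - 0.771)
= -log(0.229)
= -(-1.474)
= 1.4740

1.4740


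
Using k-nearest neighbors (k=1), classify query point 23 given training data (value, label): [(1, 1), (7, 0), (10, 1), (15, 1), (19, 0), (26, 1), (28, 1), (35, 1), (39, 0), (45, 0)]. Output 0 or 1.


Distances from query 23:
Point 26 (class 1): distance = 3
K=1 nearest neighbors: classes = [1]
Votes for class 1: 1 / 1
Majority vote => class 1

1


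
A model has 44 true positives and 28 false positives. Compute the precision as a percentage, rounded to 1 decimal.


Precision = TP / (TP + FP) * 100
= 44 / (44 + 28)
= 44 / 72
= 0.6111
= 61.1%

61.1


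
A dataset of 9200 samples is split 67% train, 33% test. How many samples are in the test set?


Train samples = 9200 * 67% = 6164
Test samples = 9200 - 6164
= 3036

3036


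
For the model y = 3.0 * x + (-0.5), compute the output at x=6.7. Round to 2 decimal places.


y = 3.0 * 6.7 + (-0.5)
= 20.1 + (-0.5)
= 19.60

19.60


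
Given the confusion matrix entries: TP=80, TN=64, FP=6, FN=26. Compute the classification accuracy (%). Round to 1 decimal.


Accuracy = (TP + TN) / (TP + TN + FP + FN) * 100
= (80 + 64) / (80 + 64 + 6 + 26)
= 144 / 176
= 0.8182
= 81.8%

81.8


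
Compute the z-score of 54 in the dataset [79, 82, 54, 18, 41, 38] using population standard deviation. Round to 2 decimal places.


Mean = (79 + 82 + 54 + 18 + 41 + 38) / 6 = 52.0
Variance = sum((x_i - mean)^2) / n = 517.6667
Std = sqrt(517.6667) = 22.7523
Z = (x - mean) / std
= (54 - 52.0) / 22.7523
= 2.0 / 22.7523
= 0.09

0.09


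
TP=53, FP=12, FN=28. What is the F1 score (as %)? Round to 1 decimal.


Precision = TP / (TP + FP) = 53 / 65 = 0.8154
Recall = TP / (TP + FN) = 53 / 81 = 0.6543
F1 = 2 * P * R / (P + R)
= 2 * 0.8154 * 0.6543 / (0.8154 + 0.6543)
= 1.067 / 1.4697
= 0.726
As percentage: 72.6%

72.6


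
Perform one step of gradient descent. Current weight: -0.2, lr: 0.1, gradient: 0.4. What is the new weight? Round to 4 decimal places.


w_new = w_old - lr * gradient
= -0.2 - 0.1 * 0.4
= -0.2 - (0.04)
= -0.2400

-0.2400


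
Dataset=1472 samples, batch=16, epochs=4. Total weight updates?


Iterations per epoch = 1472 / 16 = 92
Total updates = iterations_per_epoch * epochs
= 92 * 4
= 368

368


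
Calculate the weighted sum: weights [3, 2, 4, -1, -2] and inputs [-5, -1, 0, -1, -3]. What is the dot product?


Element-wise products:
3 * -5 = -15
2 * -1 = -2
4 * 0 = 0
-1 * -1 = 1
-2 * -3 = 6
Sum = -15 + -2 + 0 + 1 + 6
= -10

-10


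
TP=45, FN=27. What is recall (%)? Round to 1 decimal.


Recall = TP / (TP + FN) * 100
= 45 / (45 + 27)
= 45 / 72
= 0.625
= 62.5%

62.5


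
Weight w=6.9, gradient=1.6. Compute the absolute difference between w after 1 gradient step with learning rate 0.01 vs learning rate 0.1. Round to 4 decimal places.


With lr=0.01: w_new = 6.9 - 0.01 * 1.6 = 6.884
With lr=0.1: w_new = 6.9 - 0.1 * 1.6 = 6.74
Absolute difference = |6.884 - 6.74|
= 0.1440

0.1440


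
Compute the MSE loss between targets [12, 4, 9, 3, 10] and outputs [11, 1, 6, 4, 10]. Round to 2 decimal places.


Differences: [1, 3, 3, -1, 0]
Squared errors: [1, 9, 9, 1, 0]
Sum of squared errors = 20
MSE = 20 / 5 = 4.00

4.00


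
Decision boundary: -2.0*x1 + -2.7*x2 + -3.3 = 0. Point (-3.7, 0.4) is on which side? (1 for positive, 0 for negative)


Compute -2.0 * -3.7 + -2.7 * 0.4 + -3.3
= 7.4 + -1.08 + -3.3
= 3.02
Since 3.02 >= 0, the point is on the positive side.

1


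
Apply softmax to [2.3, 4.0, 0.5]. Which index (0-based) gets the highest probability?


Softmax is a monotonic transformation, so it preserves the argmax.
We need to find the index of the maximum logit.
Index 0: 2.3
Index 1: 4.0
Index 2: 0.5
Maximum logit = 4.0 at index 1

1


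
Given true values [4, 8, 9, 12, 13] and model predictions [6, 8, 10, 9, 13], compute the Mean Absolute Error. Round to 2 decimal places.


Absolute errors: [2, 0, 1, 3, 0]
Sum of absolute errors = 6
MAE = 6 / 5 = 1.20

1.20


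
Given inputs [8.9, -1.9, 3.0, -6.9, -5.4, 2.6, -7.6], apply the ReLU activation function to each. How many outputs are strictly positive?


ReLU(x) = max(0, x) for each element:
ReLU(8.9) = 8.9
ReLU(-1.9) = 0
ReLU(3.0) = 3.0
ReLU(-6.9) = 0
ReLU(-5.4) = 0
ReLU(2.6) = 2.6
ReLU(-7.6) = 0
Active neurons (>0): 3

3


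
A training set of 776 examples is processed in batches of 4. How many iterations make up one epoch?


Iterations per epoch = dataset_size / batch_size
= 776 / 4
= 194

194


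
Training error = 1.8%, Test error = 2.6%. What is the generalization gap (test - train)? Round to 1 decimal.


Generalization gap = test_error - train_error
= 2.6 - 1.8
= 0.8%
A small gap suggests good generalization.

0.8


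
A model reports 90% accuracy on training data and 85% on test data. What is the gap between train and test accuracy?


Gap = train_accuracy - test_accuracy
= 90 - 85
= 5%
This moderate gap may indicate mild overfitting.

5


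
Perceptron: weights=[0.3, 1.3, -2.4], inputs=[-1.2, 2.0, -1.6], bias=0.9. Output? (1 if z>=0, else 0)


z = w . x + b
= 0.3*-1.2 + 1.3*2.0 + -2.4*-1.6 + 0.9
= -0.36 + 2.6 + 3.84 + 0.9
= 6.08 + 0.9
= 6.98
Since z = 6.98 >= 0, output = 1

1


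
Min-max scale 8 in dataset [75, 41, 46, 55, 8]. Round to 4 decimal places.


Min = 8, Max = 75
Range = 75 - 8 = 67
Scaled = (x - min) / (max - min)
= (8 - 8) / 67
= 0 / 67
= 0.0000

0.0000


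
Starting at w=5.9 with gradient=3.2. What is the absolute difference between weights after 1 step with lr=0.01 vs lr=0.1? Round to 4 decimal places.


With lr=0.01: w_new = 5.9 - 0.01 * 3.2 = 5.868
With lr=0.1: w_new = 5.9 - 0.1 * 3.2 = 5.58
Absolute difference = |5.868 - 5.58|
= 0.2880

0.2880


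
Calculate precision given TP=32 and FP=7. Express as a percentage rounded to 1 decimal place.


Precision = TP / (TP + FP) * 100
= 32 / (32 + 7)
= 32 / 39
= 0.8205
= 82.1%

82.1


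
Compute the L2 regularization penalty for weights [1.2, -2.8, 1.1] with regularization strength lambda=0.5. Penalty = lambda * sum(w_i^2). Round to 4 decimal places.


Squaring each weight:
1.2^2 = 1.44
(-2.8)^2 = 7.84
1.1^2 = 1.21
Sum of squares = 10.49
Penalty = 0.5 * 10.49 = 5.2450

5.2450


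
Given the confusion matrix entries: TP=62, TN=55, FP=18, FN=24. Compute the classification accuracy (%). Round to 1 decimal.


Accuracy = (TP + TN) / (TP + TN + FP + FN) * 100
= (62 + 55) / (62 + 55 + 18 + 24)
= 117 / 159
= 0.7358
= 73.6%

73.6


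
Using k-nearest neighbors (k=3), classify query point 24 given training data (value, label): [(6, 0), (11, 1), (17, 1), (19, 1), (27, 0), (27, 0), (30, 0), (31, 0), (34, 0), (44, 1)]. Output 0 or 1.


Distances from query 24:
Point 27 (class 0): distance = 3
Point 27 (class 0): distance = 3
Point 19 (class 1): distance = 5
K=3 nearest neighbors: classes = [0, 0, 1]
Votes for class 1: 1 / 3
Majority vote => class 0

0


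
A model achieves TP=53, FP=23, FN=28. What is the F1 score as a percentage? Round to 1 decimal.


Precision = TP / (TP + FP) = 53 / 76 = 0.6974
Recall = TP / (TP + FN) = 53 / 81 = 0.6543
F1 = 2 * P * R / (P + R)
= 2 * 0.6974 * 0.6543 / (0.6974 + 0.6543)
= 0.9126 / 1.3517
= 0.6752
As percentage: 67.5%

67.5


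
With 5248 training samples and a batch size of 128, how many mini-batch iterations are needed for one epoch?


Iterations per epoch = dataset_size / batch_size
= 5248 / 128
= 41

41


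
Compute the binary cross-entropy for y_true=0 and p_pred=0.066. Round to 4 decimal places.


For y=0: Loss = -log(1-p)
= -log(1 - 0.066)
= -log(0.934)
= -(-0.0683)
= 0.0683

0.0683


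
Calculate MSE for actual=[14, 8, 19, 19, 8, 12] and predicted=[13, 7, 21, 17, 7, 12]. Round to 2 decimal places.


Differences: [1, 1, -2, 2, 1, 0]
Squared errors: [1, 1, 4, 4, 1, 0]
Sum of squared errors = 11
MSE = 11 / 6 = 1.83

1.83


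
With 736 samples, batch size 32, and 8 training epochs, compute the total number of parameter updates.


Iterations per epoch = 736 / 32 = 23
Total updates = iterations_per_epoch * epochs
= 23 * 8
= 184

184


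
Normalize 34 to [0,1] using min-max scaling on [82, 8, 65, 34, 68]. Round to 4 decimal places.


Min = 8, Max = 82
Range = 82 - 8 = 74
Scaled = (x - min) / (max - min)
= (34 - 8) / 74
= 26 / 74
= 0.3514

0.3514


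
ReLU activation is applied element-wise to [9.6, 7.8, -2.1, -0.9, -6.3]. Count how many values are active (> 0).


ReLU(x) = max(0, x) for each element:
ReLU(9.6) = 9.6
ReLU(7.8) = 7.8
ReLU(-2.1) = 0
ReLU(-0.9) = 0
ReLU(-6.3) = 0
Active neurons (>0): 2

2


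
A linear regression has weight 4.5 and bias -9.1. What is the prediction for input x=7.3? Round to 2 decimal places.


y = 4.5 * 7.3 + (-9.1)
= 32.85 + (-9.1)
= 23.75

23.75


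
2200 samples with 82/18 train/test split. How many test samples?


Train samples = 2200 * 82% = 1804
Test samples = 2200 - 1804
= 396

396


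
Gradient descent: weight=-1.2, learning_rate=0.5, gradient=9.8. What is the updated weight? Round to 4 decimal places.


w_new = w_old - lr * gradient
= -1.2 - 0.5 * 9.8
= -1.2 - (4.9)
= -6.1000

-6.1000


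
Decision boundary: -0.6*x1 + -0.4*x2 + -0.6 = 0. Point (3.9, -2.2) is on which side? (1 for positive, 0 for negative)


Compute -0.6 * 3.9 + -0.4 * -2.2 + -0.6
= -2.34 + 0.88 + -0.6
= -2.06
Since -2.06 < 0, the point is on the negative side.

0


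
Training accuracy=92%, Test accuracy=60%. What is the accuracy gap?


Gap = train_accuracy - test_accuracy
= 92 - 60
= 32%
This large gap strongly indicates overfitting.

32


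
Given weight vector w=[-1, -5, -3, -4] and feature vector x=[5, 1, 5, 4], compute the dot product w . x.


Element-wise products:
-1 * 5 = -5
-5 * 1 = -5
-3 * 5 = -15
-4 * 4 = -16
Sum = -5 + -5 + -15 + -16
= -41

-41


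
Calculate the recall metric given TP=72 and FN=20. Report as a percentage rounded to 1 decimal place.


Recall = TP / (TP + FN) * 100
= 72 / (72 + 20)
= 72 / 92
= 0.7826
= 78.3%

78.3


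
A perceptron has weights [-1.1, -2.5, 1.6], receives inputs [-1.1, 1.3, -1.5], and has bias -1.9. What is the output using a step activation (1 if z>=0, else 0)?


z = w . x + b
= -1.1*-1.1 + -2.5*1.3 + 1.6*-1.5 + -1.9
= 1.21 + -3.25 + -2.4 + -1.9
= -4.44 + -1.9
= -6.34
Since z = -6.34 < 0, output = 0

0


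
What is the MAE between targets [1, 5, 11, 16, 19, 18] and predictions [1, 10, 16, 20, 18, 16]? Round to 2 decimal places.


Absolute errors: [0, 5, 5, 4, 1, 2]
Sum of absolute errors = 17
MAE = 17 / 6 = 2.83

2.83


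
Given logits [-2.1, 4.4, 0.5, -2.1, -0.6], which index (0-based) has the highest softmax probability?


Softmax is a monotonic transformation, so it preserves the argmax.
We need to find the index of the maximum logit.
Index 0: -2.1
Index 1: 4.4
Index 2: 0.5
Index 3: -2.1
Index 4: -0.6
Maximum logit = 4.4 at index 1

1


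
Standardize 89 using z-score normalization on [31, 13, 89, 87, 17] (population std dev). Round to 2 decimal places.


Mean = (31 + 13 + 89 + 87 + 17) / 5 = 47.4
Variance = sum((x_i - mean)^2) / n = 1135.04
Std = sqrt(1135.04) = 33.6904
Z = (x - mean) / std
= (89 - 47.4) / 33.6904
= 41.6 / 33.6904
= 1.23

1.23


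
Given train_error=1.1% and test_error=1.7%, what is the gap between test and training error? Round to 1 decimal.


Generalization gap = test_error - train_error
= 1.7 - 1.1
= 0.6%
A small gap suggests good generalization.

0.6


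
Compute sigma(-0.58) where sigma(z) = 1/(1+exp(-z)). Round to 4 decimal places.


sigmoid(z) = 1 / (1 + exp(-z))
exp(-(-0.58)) = exp(0.58) = 1.786
1 + 1.786 = 2.786
1 / 2.786 = 0.3589

0.3589


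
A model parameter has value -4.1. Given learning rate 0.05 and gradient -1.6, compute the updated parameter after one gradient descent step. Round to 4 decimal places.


w_new = w_old - lr * gradient
= -4.1 - 0.05 * -1.6
= -4.1 - (-0.08)
= -4.0200

-4.0200


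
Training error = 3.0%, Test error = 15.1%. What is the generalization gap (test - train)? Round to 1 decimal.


Generalization gap = test_error - train_error
= 15.1 - 3.0
= 12.1%
A large gap suggests overfitting.

12.1


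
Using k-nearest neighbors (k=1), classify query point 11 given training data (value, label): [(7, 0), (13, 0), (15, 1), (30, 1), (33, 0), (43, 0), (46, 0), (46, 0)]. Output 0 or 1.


Distances from query 11:
Point 13 (class 0): distance = 2
K=1 nearest neighbors: classes = [0]
Votes for class 1: 0 / 1
Majority vote => class 0

0


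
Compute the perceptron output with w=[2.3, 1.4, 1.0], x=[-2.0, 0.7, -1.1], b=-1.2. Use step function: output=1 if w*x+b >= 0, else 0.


z = w . x + b
= 2.3*-2.0 + 1.4*0.7 + 1.0*-1.1 + -1.2
= -4.6 + 0.98 + -1.1 + -1.2
= -4.72 + -1.2
= -5.92
Since z = -5.92 < 0, output = 0

0


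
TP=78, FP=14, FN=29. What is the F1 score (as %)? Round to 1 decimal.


Precision = TP / (TP + FP) = 78 / 92 = 0.8478
Recall = TP / (TP + FN) = 78 / 107 = 0.729
F1 = 2 * P * R / (P + R)
= 2 * 0.8478 * 0.729 / (0.8478 + 0.729)
= 1.2361 / 1.5768
= 0.7839
As percentage: 78.4%

78.4


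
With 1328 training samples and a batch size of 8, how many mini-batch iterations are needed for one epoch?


Iterations per epoch = dataset_size / batch_size
= 1328 / 8
= 166

166


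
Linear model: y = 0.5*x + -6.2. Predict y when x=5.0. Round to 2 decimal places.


y = 0.5 * 5.0 + (-6.2)
= 2.5 + (-6.2)
= -3.70

-3.70


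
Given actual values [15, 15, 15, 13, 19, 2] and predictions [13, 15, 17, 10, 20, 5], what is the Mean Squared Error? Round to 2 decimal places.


Differences: [2, 0, -2, 3, -1, -3]
Squared errors: [4, 0, 4, 9, 1, 9]
Sum of squared errors = 27
MSE = 27 / 6 = 4.50

4.50


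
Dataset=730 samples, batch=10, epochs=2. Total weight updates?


Iterations per epoch = 730 / 10 = 73
Total updates = iterations_per_epoch * epochs
= 73 * 2
= 146

146


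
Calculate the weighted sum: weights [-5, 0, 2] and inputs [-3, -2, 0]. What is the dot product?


Element-wise products:
-5 * -3 = 15
0 * -2 = 0
2 * 0 = 0
Sum = 15 + 0 + 0
= 15

15


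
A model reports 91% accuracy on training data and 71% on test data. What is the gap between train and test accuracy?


Gap = train_accuracy - test_accuracy
= 91 - 71
= 20%
This gap suggests the model is overfitting.

20


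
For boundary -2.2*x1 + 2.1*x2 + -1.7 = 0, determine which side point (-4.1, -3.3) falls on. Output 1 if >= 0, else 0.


Compute -2.2 * -4.1 + 2.1 * -3.3 + -1.7
= 9.02 + -6.93 + -1.7
= 0.39
Since 0.39 >= 0, the point is on the positive side.

1


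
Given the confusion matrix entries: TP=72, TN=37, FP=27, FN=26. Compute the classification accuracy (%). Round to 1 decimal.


Accuracy = (TP + TN) / (TP + TN + FP + FN) * 100
= (72 + 37) / (72 + 37 + 27 + 26)
= 109 / 162
= 0.6728
= 67.3%

67.3


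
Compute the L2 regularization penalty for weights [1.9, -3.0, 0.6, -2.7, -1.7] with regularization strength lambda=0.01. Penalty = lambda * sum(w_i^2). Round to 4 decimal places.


Squaring each weight:
1.9^2 = 3.61
(-3.0)^2 = 9.0
0.6^2 = 0.36
(-2.7)^2 = 7.29
(-1.7)^2 = 2.89
Sum of squares = 23.15
Penalty = 0.01 * 23.15 = 0.2315

0.2315


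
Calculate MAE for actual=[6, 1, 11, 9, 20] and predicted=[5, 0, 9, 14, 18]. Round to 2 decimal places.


Absolute errors: [1, 1, 2, 5, 2]
Sum of absolute errors = 11
MAE = 11 / 5 = 2.20

2.20


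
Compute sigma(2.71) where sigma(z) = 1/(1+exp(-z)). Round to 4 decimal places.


sigmoid(z) = 1 / (1 + exp(-z))
exp(-(2.71)) = exp(-2.71) = 0.0665
1 + 0.0665 = 1.0665
1 / 1.0665 = 0.9376

0.9376


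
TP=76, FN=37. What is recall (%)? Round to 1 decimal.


Recall = TP / (TP + FN) * 100
= 76 / (76 + 37)
= 76 / 113
= 0.6726
= 67.3%

67.3


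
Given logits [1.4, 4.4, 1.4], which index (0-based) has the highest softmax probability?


Softmax is a monotonic transformation, so it preserves the argmax.
We need to find the index of the maximum logit.
Index 0: 1.4
Index 1: 4.4
Index 2: 1.4
Maximum logit = 4.4 at index 1

1


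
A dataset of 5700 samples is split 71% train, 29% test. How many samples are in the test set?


Train samples = 5700 * 71% = 4047
Test samples = 5700 - 4047
= 1653

1653


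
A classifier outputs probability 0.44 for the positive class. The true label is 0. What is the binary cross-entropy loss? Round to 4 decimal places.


For y=0: Loss = -log(1-p)
= -log(1 - 0.44)
= -log(0.56)
= -(-0.5798)
= 0.5798

0.5798


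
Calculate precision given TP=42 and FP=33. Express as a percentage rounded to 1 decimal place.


Precision = TP / (TP + FP) * 100
= 42 / (42 + 33)
= 42 / 75
= 0.56
= 56.0%

56.0


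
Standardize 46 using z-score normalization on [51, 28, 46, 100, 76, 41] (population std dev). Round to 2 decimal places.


Mean = (51 + 28 + 46 + 100 + 76 + 41) / 6 = 57.0
Variance = sum((x_i - mean)^2) / n = 577.3333
Std = sqrt(577.3333) = 24.0278
Z = (x - mean) / std
= (46 - 57.0) / 24.0278
= -11.0 / 24.0278
= -0.46

-0.46


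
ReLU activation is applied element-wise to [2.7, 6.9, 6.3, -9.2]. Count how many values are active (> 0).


ReLU(x) = max(0, x) for each element:
ReLU(2.7) = 2.7
ReLU(6.9) = 6.9
ReLU(6.3) = 6.3
ReLU(-9.2) = 0
Active neurons (>0): 3

3


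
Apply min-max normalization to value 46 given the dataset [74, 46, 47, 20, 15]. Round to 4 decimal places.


Min = 15, Max = 74
Range = 74 - 15 = 59
Scaled = (x - min) / (max - min)
= (46 - 15) / 59
= 31 / 59
= 0.5254

0.5254


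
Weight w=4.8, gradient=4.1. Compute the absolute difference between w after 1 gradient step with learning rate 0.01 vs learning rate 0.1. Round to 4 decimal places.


With lr=0.01: w_new = 4.8 - 0.01 * 4.1 = 4.759
With lr=0.1: w_new = 4.8 - 0.1 * 4.1 = 4.39
Absolute difference = |4.759 - 4.39|
= 0.3690

0.3690


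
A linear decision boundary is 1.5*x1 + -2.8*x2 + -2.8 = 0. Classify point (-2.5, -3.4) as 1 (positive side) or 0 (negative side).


Compute 1.5 * -2.5 + -2.8 * -3.4 + -2.8
= -3.75 + 9.52 + -2.8
= 2.97
Since 2.97 >= 0, the point is on the positive side.

1


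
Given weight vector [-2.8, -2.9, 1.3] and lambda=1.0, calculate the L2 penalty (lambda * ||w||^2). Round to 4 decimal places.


Squaring each weight:
(-2.8)^2 = 7.84
(-2.9)^2 = 8.41
1.3^2 = 1.69
Sum of squares = 17.94
Penalty = 1.0 * 17.94 = 17.9400

17.9400


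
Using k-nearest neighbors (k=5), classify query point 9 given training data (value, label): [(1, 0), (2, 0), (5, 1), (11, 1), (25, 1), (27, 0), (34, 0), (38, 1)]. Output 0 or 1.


Distances from query 9:
Point 11 (class 1): distance = 2
Point 5 (class 1): distance = 4
Point 2 (class 0): distance = 7
Point 1 (class 0): distance = 8
Point 25 (class 1): distance = 16
K=5 nearest neighbors: classes = [1, 1, 0, 0, 1]
Votes for class 1: 3 / 5
Majority vote => class 1

1


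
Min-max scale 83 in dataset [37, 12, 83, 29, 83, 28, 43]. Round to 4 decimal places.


Min = 12, Max = 83
Range = 83 - 12 = 71
Scaled = (x - min) / (max - min)
= (83 - 12) / 71
= 71 / 71
= 1.0000

1.0000


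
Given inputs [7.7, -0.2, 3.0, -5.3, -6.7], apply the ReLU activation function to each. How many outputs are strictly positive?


ReLU(x) = max(0, x) for each element:
ReLU(7.7) = 7.7
ReLU(-0.2) = 0
ReLU(3.0) = 3.0
ReLU(-5.3) = 0
ReLU(-6.7) = 0
Active neurons (>0): 2

2


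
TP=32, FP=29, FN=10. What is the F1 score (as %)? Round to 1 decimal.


Precision = TP / (TP + FP) = 32 / 61 = 0.5246
Recall = TP / (TP + FN) = 32 / 42 = 0.7619
F1 = 2 * P * R / (P + R)
= 2 * 0.5246 * 0.7619 / (0.5246 + 0.7619)
= 0.7994 / 1.2865
= 0.6214
As percentage: 62.1%

62.1


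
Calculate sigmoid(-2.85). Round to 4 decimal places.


sigmoid(z) = 1 / (1 + exp(-z))
exp(-(-2.85)) = exp(2.85) = 17.2878
1 + 17.2878 = 18.2878
1 / 18.2878 = 0.0547

0.0547


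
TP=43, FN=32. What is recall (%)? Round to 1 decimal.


Recall = TP / (TP + FN) * 100
= 43 / (43 + 32)
= 43 / 75
= 0.5733
= 57.3%

57.3


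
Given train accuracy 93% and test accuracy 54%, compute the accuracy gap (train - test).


Gap = train_accuracy - test_accuracy
= 93 - 54
= 39%
This large gap strongly indicates overfitting.

39


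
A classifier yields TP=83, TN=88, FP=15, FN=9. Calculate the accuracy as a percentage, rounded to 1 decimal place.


Accuracy = (TP + TN) / (TP + TN + FP + FN) * 100
= (83 + 88) / (83 + 88 + 15 + 9)
= 171 / 195
= 0.8769
= 87.7%

87.7


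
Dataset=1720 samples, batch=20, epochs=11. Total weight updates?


Iterations per epoch = 1720 / 20 = 86
Total updates = iterations_per_epoch * epochs
= 86 * 11
= 946

946


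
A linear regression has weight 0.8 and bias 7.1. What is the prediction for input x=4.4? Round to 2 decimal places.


y = 0.8 * 4.4 + (7.1)
= 3.52 + (7.1)
= 10.62

10.62


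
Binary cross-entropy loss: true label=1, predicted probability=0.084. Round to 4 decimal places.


For y=1: Loss = -log(p)
= -log(0.084)
= -(-2.4769)
= 2.4769

2.4769


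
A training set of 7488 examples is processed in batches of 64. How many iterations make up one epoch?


Iterations per epoch = dataset_size / batch_size
= 7488 / 64
= 117

117


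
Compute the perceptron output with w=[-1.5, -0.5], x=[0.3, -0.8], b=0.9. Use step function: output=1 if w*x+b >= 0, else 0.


z = w . x + b
= -1.5*0.3 + -0.5*-0.8 + 0.9
= -0.45 + 0.4 + 0.9
= -0.05 + 0.9
= 0.85
Since z = 0.85 >= 0, output = 1

1


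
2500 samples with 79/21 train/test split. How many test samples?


Train samples = 2500 * 79% = 1975
Test samples = 2500 - 1975
= 525

525


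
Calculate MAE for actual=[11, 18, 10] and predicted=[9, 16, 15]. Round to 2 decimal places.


Absolute errors: [2, 2, 5]
Sum of absolute errors = 9
MAE = 9 / 3 = 3.00

3.00


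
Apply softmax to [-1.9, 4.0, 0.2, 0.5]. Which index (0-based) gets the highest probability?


Softmax is a monotonic transformation, so it preserves the argmax.
We need to find the index of the maximum logit.
Index 0: -1.9
Index 1: 4.0
Index 2: 0.2
Index 3: 0.5
Maximum logit = 4.0 at index 1

1


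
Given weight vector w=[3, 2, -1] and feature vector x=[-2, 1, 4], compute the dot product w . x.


Element-wise products:
3 * -2 = -6
2 * 1 = 2
-1 * 4 = -4
Sum = -6 + 2 + -4
= -8

-8


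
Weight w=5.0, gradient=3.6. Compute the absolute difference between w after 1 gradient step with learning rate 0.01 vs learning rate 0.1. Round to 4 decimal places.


With lr=0.01: w_new = 5.0 - 0.01 * 3.6 = 4.964
With lr=0.1: w_new = 5.0 - 0.1 * 3.6 = 4.64
Absolute difference = |4.964 - 4.64|
= 0.3240

0.3240


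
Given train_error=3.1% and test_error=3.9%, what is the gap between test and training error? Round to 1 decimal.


Generalization gap = test_error - train_error
= 3.9 - 3.1
= 0.8%
A small gap suggests good generalization.

0.8


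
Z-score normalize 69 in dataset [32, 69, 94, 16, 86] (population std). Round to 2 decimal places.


Mean = (32 + 69 + 94 + 16 + 86) / 5 = 59.4
Variance = sum((x_i - mean)^2) / n = 926.24
Std = sqrt(926.24) = 30.4342
Z = (x - mean) / std
= (69 - 59.4) / 30.4342
= 9.6 / 30.4342
= 0.32

0.32


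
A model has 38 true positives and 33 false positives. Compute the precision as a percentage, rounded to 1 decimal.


Precision = TP / (TP + FP) * 100
= 38 / (38 + 33)
= 38 / 71
= 0.5352
= 53.5%

53.5


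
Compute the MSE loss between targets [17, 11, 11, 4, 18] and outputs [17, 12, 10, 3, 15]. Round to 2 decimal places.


Differences: [0, -1, 1, 1, 3]
Squared errors: [0, 1, 1, 1, 9]
Sum of squared errors = 12
MSE = 12 / 5 = 2.40

2.40


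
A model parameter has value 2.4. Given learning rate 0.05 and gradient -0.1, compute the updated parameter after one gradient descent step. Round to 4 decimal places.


w_new = w_old - lr * gradient
= 2.4 - 0.05 * -0.1
= 2.4 - (-0.005)
= 2.4050

2.4050


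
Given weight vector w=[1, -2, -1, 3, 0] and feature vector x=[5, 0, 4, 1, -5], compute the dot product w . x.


Element-wise products:
1 * 5 = 5
-2 * 0 = 0
-1 * 4 = -4
3 * 1 = 3
0 * -5 = 0
Sum = 5 + 0 + -4 + 3 + 0
= 4

4


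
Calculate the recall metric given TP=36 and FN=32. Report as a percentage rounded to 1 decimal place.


Recall = TP / (TP + FN) * 100
= 36 / (36 + 32)
= 36 / 68
= 0.5294
= 52.9%

52.9


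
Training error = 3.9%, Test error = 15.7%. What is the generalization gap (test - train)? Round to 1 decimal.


Generalization gap = test_error - train_error
= 15.7 - 3.9
= 11.8%
A large gap suggests overfitting.

11.8


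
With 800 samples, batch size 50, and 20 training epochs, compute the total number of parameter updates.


Iterations per epoch = 800 / 50 = 16
Total updates = iterations_per_epoch * epochs
= 16 * 20
= 320

320


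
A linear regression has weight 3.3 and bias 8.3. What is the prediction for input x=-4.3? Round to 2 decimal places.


y = 3.3 * -4.3 + (8.3)
= -14.19 + (8.3)
= -5.89

-5.89


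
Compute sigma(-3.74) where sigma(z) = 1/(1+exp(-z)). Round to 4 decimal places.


sigmoid(z) = 1 / (1 + exp(-z))
exp(-(-3.74)) = exp(3.74) = 42.098
1 + 42.098 = 43.098
1 / 43.098 = 0.0232

0.0232


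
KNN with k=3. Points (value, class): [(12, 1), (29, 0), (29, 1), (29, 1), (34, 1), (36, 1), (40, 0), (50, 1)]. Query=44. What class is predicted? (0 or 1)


Distances from query 44:
Point 40 (class 0): distance = 4
Point 50 (class 1): distance = 6
Point 36 (class 1): distance = 8
K=3 nearest neighbors: classes = [0, 1, 1]
Votes for class 1: 2 / 3
Majority vote => class 1

1


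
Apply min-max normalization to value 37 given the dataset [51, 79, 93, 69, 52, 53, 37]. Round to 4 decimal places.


Min = 37, Max = 93
Range = 93 - 37 = 56
Scaled = (x - min) / (max - min)
= (37 - 37) / 56
= 0 / 56
= 0.0000

0.0000


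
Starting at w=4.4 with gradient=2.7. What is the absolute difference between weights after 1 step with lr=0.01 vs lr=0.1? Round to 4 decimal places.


With lr=0.01: w_new = 4.4 - 0.01 * 2.7 = 4.373
With lr=0.1: w_new = 4.4 - 0.1 * 2.7 = 4.13
Absolute difference = |4.373 - 4.13|
= 0.2430

0.2430


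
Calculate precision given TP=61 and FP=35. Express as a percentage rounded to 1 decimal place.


Precision = TP / (TP + FP) * 100
= 61 / (61 + 35)
= 61 / 96
= 0.6354
= 63.5%

63.5


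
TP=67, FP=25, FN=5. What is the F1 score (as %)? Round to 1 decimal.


Precision = TP / (TP + FP) = 67 / 92 = 0.7283
Recall = TP / (TP + FN) = 67 / 72 = 0.9306
F1 = 2 * P * R / (P + R)
= 2 * 0.7283 * 0.9306 / (0.7283 + 0.9306)
= 1.3554 / 1.6588
= 0.8171
As percentage: 81.7%

81.7


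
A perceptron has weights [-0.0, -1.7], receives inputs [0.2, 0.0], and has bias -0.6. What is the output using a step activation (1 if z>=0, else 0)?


z = w . x + b
= -0.0*0.2 + -1.7*0.0 + -0.6
= -0.0 + -0.0 + -0.6
= 0.0 + -0.6
= -0.6
Since z = -0.6 < 0, output = 0

0


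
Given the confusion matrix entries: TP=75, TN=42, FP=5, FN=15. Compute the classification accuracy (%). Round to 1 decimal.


Accuracy = (TP + TN) / (TP + TN + FP + FN) * 100
= (75 + 42) / (75 + 42 + 5 + 15)
= 117 / 137
= 0.854
= 85.4%

85.4


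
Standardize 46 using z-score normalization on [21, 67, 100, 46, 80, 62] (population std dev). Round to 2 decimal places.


Mean = (21 + 67 + 100 + 46 + 80 + 62) / 6 = 62.6667
Variance = sum((x_i - mean)^2) / n = 621.2222
Std = sqrt(621.2222) = 24.9243
Z = (x - mean) / std
= (46 - 62.6667) / 24.9243
= -16.6667 / 24.9243
= -0.67

-0.67
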